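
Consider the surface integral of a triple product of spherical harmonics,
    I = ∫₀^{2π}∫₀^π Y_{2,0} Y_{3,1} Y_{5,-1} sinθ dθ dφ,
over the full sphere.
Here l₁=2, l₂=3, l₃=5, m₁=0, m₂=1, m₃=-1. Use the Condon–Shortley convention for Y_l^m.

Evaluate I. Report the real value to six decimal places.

-0.227318

Checks pass: Σm=0; 10 even; l₃=5∈[1,5].
(2·2+1)(2·3+1)(2·5+1) = 385
Δ: 0! 4! 6! / 11! → 1/2310
sum: t=0:+1/144 = 1/144
3j²(2 3 5; 0 0 0) = Δ·Π!·Σ² = 10/231  (sign -1)
sum: t=0:+1/192 = 1/192
3j²(2 3 5; 0 1 -1) = Δ·Π!·Σ² = 3/77  (sign +1)
combine: 4πI² = 385·10/231·3/77 = 50/77
take √, sign -1: I = -0.22731846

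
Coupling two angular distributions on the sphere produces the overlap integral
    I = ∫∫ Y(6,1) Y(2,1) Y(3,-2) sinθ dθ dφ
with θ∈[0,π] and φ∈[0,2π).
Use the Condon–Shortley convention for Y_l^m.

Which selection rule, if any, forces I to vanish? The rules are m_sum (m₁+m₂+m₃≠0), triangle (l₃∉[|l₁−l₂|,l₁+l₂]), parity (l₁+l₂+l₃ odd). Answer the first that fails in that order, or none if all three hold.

Σmᵢ = 0  ✓
l₃∈[|l₁−l₂|,l₁+l₂]=[4,8], have l₃=3  ✗
Σlᵢ = 11 ⇒ odd

triangle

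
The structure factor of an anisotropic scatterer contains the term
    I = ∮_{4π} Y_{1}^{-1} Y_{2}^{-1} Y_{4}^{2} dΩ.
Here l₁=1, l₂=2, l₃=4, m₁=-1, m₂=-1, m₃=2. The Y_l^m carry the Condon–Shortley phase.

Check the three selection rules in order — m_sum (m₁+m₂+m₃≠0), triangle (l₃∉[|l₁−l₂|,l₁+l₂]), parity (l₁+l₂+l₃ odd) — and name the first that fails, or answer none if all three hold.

m₁+m₂+m₃ = -1 − 1 + 2 = 0  ✓
triangle: |1−2|=1 ≤ l₃=4 ≤ 1+2=3  ✗
parity: l₁+l₂+l₃ = 7 is odd

triangle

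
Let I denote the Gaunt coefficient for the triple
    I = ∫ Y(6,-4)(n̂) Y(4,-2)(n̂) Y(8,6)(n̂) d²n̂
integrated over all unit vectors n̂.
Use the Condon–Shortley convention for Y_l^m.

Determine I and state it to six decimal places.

Rules hold: Σm=0, L=18 even, 2≤8≤10.
N = 13·9·17 = 1989
Δ = 2!·10!·6!/19! = 1/23279256
Racah Σ t=0..2: t=0:+1/1658880 t=1:−1/518400 t=2:+1/1658880 = -1/1382400
⇒ 3j(6 4 8; 0 0 0)² = 504/46189, sgn -1
Racah Σ t=0..2: t=0:+1/348364800 t=1:−1/43545600 t=2:+1/116121600 = -1/87091200
⇒ 3j(6 4 8; -4 -2 6)² = 10/969, sgn -1
4πI² = N·(3j₀)²·(3jₘ)² = 15120/67507
I = +1·√(0.223977/4π) = 0.13350470

0.133505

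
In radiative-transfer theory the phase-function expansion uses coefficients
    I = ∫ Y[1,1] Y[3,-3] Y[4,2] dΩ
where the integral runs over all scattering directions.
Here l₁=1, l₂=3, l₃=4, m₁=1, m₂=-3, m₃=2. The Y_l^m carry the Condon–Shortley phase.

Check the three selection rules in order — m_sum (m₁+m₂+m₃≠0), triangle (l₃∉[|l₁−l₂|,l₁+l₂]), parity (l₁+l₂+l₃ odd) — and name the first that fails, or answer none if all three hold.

none

azimuthal sum: 1 − 3 + 2 = 0  ✓
2 ≤ 4 ≤ 4 (triangle on l)  ✓
L = 1 + 3 + 4 = 8 (even)  ✓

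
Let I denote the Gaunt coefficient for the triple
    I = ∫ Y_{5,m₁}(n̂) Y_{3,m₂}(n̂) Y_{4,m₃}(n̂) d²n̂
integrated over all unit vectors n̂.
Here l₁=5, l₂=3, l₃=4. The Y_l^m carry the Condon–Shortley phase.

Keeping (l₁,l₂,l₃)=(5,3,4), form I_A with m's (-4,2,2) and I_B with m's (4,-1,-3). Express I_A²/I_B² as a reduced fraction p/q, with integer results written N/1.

l's match ⇒ only the (l;m) 3-j factors differ between A and B.
A: triangle coeff Δ(5,3,4) = 1/180180; Σ_t [3,4]: t=3:−1/8640 t=4:+1/2880 = 1/4320; (3j)²=8/429 [(5 3 4; -4 2 2)], sign=+1
B: triangle coeff Δ(5,3,4) = 1/180180; Σ_t [0,1]: t=0:+1/5760 t=1:−1/4320 = -1/17280; (3j)²=7/4290 [(5 3 4; 4 -1 -3)], sign=+1
I_A²/I_B² = (8/429)/(7/4290) = 80/7

80/7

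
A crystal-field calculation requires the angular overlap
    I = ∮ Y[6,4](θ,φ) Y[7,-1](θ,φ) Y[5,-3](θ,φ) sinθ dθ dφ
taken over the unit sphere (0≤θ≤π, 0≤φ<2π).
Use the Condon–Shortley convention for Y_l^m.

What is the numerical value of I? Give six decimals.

Checks pass: Σm=0; 18 even; l₃=5∈[1,13].
(2·6+1)(2·7+1)(2·5+1) = 2145
Δ: 8! 4! 6! / 19! → 1/174594420
sum: t=2:+1/4147200 t=3:−1/207360 t=4:+1/82944 t=5:−1/207360 t=6:+1/4147200 = 1/345600
3j²(6 7 5; 0 0 0) = Δ·Π!·Σ² = 420/46189  (sign -1)
sum: t=0:+1/116121600 t=1:−1/3628800 t=2:+1/1658880 = 13/38707200
3j²(6 7 5; 4 -1 -3) = Δ·Π!·Σ² = 39/3553  (sign +1)
combine: 4πI² = 2145·420/46189·39/3553 = 245700/1147619
take √, sign -1: I = -0.13052653

-0.130527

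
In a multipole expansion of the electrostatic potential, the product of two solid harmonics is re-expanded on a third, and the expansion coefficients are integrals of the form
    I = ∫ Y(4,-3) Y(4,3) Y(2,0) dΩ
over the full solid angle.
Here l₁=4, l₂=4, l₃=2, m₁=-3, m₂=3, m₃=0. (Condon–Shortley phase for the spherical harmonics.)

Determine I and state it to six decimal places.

m-sum 0 ✓  L=10 even ✓  0≤2≤8 ✓
Π(2lᵢ+1) = 9×9×5 = 405
triangle coeff Δ(4,4,2) = 1/13860
Σ_t [2,4]: t=2:+1/192 t=3:−1/36 t=4:+1/192 = -5/288
(3j)²=20/693 [(4 4 2; 0 0 0)], sign=-1
Σ_t [5,6]: t=5:−1/480 t=6:+1/720 = -1/1440
(3j)²=7/1980 [(4 4 2; -3 3 0)], sign=-1
⇒ 4πI² = 5/121
I = (+1)√(5/121/(4π)) = 0.05734392

0.057344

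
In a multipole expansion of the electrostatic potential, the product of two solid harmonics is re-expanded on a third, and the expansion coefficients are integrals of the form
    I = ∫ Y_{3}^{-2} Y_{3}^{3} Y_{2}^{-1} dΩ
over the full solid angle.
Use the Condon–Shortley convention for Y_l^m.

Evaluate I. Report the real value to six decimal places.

Checks pass: Σm=0; 8 even; l₃=2∈[0,6].
(2·3+1)(2·3+1)(2·2+1) = 245
Δ: 4! 2! 2! / 9! → 1/3780
sum: t=1:−1/24 t=2:+1/4 t=3:−1/24 = 1/6
3j²(3 3 2; 0 0 0) = Δ·Π!·Σ² = 4/105  (sign +1)
sum: t=4:+1/48 = 1/48
3j²(3 3 2; -2 3 -1) = Δ·Π!·Σ² = 5/84  (sign -1)
combine: 4πI² = 245·4/105·5/84 = 5/9
take √, sign -1: I = -0.21026104

-0.210261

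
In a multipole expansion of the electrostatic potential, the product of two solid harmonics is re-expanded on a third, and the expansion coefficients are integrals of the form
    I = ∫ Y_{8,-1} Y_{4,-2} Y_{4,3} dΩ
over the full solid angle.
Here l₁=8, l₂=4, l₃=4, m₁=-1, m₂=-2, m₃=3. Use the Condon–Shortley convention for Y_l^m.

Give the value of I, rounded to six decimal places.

Checks pass: Σm=0; 16 even; l₃=4∈[4,12].
(2·8+1)(2·4+1)(2·4+1) = 1377
Δ: 8! 8! 0! / 17! → 1/218790
sum: t=4:+1/331776 = 1/331776
3j²(8 4 4; 0 0 0) = Δ·Π!·Σ² = 490/21879  (sign +1)
sum: t=2:+1/7257600 = 1/7257600
3j²(8 4 4; -1 -2 3) = Δ·Π!·Σ² = 14/12155  (sign -1)
combine: 4πI² = 1377·490/21879·14/12155 = 12348/347633
take √, sign -1: I = -0.05316586

-0.053166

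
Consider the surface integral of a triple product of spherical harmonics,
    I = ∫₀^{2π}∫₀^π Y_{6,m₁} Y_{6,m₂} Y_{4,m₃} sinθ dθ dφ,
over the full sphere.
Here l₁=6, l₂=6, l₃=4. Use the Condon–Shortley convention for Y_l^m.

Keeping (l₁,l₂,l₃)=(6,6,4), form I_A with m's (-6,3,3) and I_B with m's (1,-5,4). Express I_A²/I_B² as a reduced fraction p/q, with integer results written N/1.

Same 6,6,4: normalisation and zero-m 3j drop out of the ratio.
A: Δ: 8! 4! 4! / 17! → 1/15315300; sum: t=8:+1/5806080 = 1/5806080; 3j²(6 6 4; -6 3 3) = Δ·Π!·Σ² = 9/884  (sign -1)
B: Δ: 8! 4! 4! / 17! → 1/15315300; sum: t=1:−1/2903040 = -1/2903040; 3j²(6 6 4; 1 -5 4) = Δ·Π!·Σ² = 5/663  (sign -1)
I_A²/I_B² = (9/884)/(5/663) = 27/20

27/20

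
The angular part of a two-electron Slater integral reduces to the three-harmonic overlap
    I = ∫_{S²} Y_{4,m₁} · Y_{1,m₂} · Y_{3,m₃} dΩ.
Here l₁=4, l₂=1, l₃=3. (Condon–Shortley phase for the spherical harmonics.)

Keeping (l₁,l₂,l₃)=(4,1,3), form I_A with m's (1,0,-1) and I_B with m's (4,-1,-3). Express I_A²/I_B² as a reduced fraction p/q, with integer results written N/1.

15/28

l's match ⇒ only the (l;m) 3-j factors differ between A and B.
A: triangle coeff Δ(4,1,3) = 1/252; Σ_t [1,1]: t=1:−1/48 = -1/48; (3j)²=5/84 [(4 1 3; 1 0 -1)], sign=-1
B: triangle coeff Δ(4,1,3) = 1/252; Σ_t [0,0]: t=0:+1/1440 = 1/1440; (3j)²=1/9 [(4 1 3; 4 -1 -3)], sign=+1
I_A²/I_B² = (5/84)/(1/9) = 15/28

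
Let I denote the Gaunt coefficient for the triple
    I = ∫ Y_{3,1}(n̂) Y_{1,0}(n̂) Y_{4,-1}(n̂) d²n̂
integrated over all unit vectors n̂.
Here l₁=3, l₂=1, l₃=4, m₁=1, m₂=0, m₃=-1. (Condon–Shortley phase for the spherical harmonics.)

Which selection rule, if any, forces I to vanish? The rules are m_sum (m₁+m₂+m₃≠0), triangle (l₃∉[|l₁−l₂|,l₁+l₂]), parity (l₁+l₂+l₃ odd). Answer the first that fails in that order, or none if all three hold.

none

m₁+m₂+m₃ = 1 + 0 − 1 = 0  ✓
triangle: |3−1|=2 ≤ l₃=4 ≤ 3+1=4  ✓
parity: l₁+l₂+l₃ = 8 is even  ✓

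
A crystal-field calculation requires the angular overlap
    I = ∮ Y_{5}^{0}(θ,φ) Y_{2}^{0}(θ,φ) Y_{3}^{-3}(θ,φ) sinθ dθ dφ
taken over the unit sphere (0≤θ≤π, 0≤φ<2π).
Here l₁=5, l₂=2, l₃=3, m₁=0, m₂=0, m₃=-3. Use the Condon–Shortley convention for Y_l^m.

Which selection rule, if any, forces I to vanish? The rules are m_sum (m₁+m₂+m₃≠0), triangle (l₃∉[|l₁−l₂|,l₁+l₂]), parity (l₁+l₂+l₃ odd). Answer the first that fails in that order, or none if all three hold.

Σmᵢ = -3  ✗
l₃∈[|l₁−l₂|,l₁+l₂]=[3,7], have l₃=3
Σlᵢ = 10 ⇒ even

m_sum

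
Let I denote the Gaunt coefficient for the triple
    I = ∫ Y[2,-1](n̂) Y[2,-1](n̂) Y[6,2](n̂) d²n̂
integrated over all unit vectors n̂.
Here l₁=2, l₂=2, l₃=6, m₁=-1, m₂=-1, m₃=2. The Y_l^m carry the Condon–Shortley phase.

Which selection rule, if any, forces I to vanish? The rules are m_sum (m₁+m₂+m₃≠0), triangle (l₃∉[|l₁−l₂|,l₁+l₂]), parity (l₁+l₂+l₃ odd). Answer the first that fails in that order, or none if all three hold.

m₁+m₂+m₃ = -1 − 1 + 2 = 0  ✓
triangle: |2−2|=0 ≤ l₃=6 ≤ 2+2=4  ✗
parity: l₁+l₂+l₃ = 10 is even

triangle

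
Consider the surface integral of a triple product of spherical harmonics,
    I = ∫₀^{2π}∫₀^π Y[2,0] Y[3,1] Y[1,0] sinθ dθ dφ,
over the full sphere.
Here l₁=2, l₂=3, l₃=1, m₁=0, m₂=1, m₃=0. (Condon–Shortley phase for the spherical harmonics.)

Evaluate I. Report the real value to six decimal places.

0.000000

0 + 1 + 0 = 1 ≠ 0: azimuthal integral kills it; I = 0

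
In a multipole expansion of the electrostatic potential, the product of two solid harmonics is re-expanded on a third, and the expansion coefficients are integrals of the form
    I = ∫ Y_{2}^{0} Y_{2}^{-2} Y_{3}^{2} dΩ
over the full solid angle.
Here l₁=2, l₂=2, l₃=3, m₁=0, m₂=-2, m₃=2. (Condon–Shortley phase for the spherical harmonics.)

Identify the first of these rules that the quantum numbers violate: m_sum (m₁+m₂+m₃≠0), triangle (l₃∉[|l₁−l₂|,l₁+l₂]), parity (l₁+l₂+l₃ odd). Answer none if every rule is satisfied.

azimuthal sum: 0 − 2 + 2 = 0  ✓
0 ≤ 3 ≤ 4 (triangle on l)  ✓
L = 2 + 2 + 3 = 7 (odd)  ✗

parity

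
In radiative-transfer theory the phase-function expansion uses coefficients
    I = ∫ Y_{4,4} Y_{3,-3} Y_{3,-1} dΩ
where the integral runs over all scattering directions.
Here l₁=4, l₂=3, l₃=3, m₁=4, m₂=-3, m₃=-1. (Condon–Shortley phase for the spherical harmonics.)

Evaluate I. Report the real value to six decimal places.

-0.166198

m-sum 0 ✓  L=10 even ✓  1≤3≤7 ✓
Π(2lᵢ+1) = 9×7×7 = 441
triangle coeff Δ(4,3,3) = 1/34650
Σ_t [1,3]: t=1:−1/72 t=2:+1/16 t=3:−1/72 = 5/144
(3j)²=2/77 [(4 3 3; 0 0 0)], sign=-1
Σ_t [0,0]: t=0:+1/1152 = 1/1152
(3j)²=1/33 [(4 3 3; 4 -3 -1)], sign=+1
⇒ 4πI² = 42/121
I = (-1)√(42/121/(4π)) = -0.16619847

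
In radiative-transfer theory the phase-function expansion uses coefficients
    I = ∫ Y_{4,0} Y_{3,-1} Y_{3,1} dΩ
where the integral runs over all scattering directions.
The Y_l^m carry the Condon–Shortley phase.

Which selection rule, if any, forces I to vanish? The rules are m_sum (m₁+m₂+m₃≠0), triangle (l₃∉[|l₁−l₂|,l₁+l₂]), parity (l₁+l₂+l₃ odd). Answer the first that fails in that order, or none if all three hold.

none

m₁+m₂+m₃ = 0 − 1 + 1 = 0  ✓
triangle: |4−3|=1 ≤ l₃=3 ≤ 4+3=7  ✓
parity: l₁+l₂+l₃ = 10 is even  ✓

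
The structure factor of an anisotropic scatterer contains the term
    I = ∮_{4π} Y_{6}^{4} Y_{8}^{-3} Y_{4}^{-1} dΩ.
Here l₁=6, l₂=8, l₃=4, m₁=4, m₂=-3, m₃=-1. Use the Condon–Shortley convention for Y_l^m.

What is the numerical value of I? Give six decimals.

Rules hold: Σm=0, L=18 even, 2≤4≤14.
N = 13·17·9 = 1989
Δ = 10!·2!·6!/19! = 1/23279256
Racah Σ t=4..6: t=4:+1/1658880 t=5:−1/518400 t=6:+1/1658880 = -1/1382400
⇒ 3j(6 8 4; 0 0 0)² = 504/46189, sgn -1
Racah Σ t=0..2: t=0:+1/870912000 t=1:−1/17418240 t=2:+1/5806080 = 101/870912000
⇒ 3j(6 8 4; 4 -3 -1)² = 10201/705432, sgn -1
4πI² = N·(3j₀)²·(3jₘ)² = 275427/877591
I = +1·√(0.313844/4π) = 0.15803462

0.158035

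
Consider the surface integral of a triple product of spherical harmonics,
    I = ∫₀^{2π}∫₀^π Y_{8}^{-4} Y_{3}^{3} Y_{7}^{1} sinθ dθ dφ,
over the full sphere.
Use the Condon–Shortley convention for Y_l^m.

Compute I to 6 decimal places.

-0.189449

Rules hold: Σm=0, L=18 even, 5≤7≤11.
N = 17·7·15 = 1785
Δ = 4!·12!·2!/19! = 1/5290740
Racah Σ t=1..3: t=1:−1/7257600 t=2:+1/2073600 t=3:−1/7257600 = 1/4838400
⇒ 3j(8 3 7; 0 0 0)² = 252/20995, sgn -1
Racah Σ t=4..4: t=4:+1/46448640 = 1/46448640
⇒ 3j(8 3 7; -4 3 1)² = 2475/117572, sgn +1
4πI² = N·(3j₀)²·(3jₘ)² = 467775/1037153
I = -1·√(0.451018/4π) = -0.18944893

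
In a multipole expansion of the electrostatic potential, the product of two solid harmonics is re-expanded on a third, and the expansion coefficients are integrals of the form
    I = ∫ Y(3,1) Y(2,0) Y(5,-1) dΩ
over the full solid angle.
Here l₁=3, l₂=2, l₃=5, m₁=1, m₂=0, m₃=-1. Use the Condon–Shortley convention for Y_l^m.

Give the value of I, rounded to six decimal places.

-0.227318

Rules hold: Σm=0, L=10 even, 1≤5≤5.
N = 7·5·11 = 385
Δ = 0!·6!·4!/11! = 1/2310
Racah Σ t=0..0: t=0:+1/144 = 1/144
⇒ 3j(3 2 5; 0 0 0)² = 10/231, sgn -1
Racah Σ t=0..0: t=0:+1/192 = 1/192
⇒ 3j(3 2 5; 1 0 -1)² = 3/77, sgn +1
4πI² = N·(3j₀)²·(3jₘ)² = 50/77
I = -1·√(0.649351/4π) = -0.22731846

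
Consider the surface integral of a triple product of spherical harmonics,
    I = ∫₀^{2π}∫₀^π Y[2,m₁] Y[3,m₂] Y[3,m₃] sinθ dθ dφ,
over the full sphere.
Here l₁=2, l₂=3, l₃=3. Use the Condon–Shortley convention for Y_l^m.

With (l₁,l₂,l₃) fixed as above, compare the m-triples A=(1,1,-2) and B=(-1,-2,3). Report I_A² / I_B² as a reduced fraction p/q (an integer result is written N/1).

Shared (l₁,l₂,l₃)=(2,3,3): N and (l;000)² cancel in I_A²/I_B².
A: Δ = 2!·2!·4!/9! = 1/3780; Racah Σ t=0..1: t=0:+1/48 t=1:−1/12 = -1/16; ⇒ 3j(2 3 3; 1 1 -2)² = 1/28, sgn +1
B: Δ = 2!·2!·4!/9! = 1/3780; Racah Σ t=1..1: t=1:−1/48 = -1/48; ⇒ 3j(2 3 3; -1 -2 3)² = 5/84, sgn -1
I_A²/I_B² = (1/28)/(5/84) = 3/5

3/5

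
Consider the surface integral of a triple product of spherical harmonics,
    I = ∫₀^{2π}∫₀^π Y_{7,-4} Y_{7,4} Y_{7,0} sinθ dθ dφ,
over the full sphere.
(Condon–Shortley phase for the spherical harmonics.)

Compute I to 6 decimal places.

Σlᵢ=21 odd — θ-integrand is odd under cosθ→−cosθ; I=0

0.000000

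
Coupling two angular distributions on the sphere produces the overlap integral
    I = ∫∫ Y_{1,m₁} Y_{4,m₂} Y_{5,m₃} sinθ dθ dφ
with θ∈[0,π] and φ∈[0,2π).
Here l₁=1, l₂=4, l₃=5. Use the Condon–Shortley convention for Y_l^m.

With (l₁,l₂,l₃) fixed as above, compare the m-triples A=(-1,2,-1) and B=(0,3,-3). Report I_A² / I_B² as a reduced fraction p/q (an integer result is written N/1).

l's match ⇒ only the (l;m) 3-j factors differ between A and B.
A: triangle coeff Δ(1,4,5) = 1/495; Σ_t [0,0]: t=0:+1/2880 = 1/2880; (3j)²=2/165 [(1 4 5; -1 2 -1)], sign=+1
B: triangle coeff Δ(1,4,5) = 1/495; Σ_t [0,0]: t=0:+1/5040 = 1/5040; (3j)²=16/495 [(1 4 5; 0 3 -3)], sign=+1
I_A²/I_B² = (2/165)/(16/495) = 3/8

3/8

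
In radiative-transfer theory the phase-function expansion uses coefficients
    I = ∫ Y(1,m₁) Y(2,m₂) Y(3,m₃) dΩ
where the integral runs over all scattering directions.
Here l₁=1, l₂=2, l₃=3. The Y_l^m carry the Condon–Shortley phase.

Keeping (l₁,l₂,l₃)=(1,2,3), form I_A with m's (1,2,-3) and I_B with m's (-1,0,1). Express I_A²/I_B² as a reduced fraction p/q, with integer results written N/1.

Same 1,2,3: normalisation and zero-m 3j drop out of the ratio.
A: Δ: 0! 2! 4! / 7! → 1/105; sum: t=0:+1/48 = 1/48; 3j²(1 2 3; 1 2 -3) = Δ·Π!·Σ² = 1/7  (sign +1)
B: Δ: 0! 2! 4! / 7! → 1/105; sum: t=0:+1/8 = 1/8; 3j²(1 2 3; -1 0 1) = Δ·Π!·Σ² = 2/35  (sign +1)
I_A²/I_B² = (1/7)/(2/35) = 5/2

5/2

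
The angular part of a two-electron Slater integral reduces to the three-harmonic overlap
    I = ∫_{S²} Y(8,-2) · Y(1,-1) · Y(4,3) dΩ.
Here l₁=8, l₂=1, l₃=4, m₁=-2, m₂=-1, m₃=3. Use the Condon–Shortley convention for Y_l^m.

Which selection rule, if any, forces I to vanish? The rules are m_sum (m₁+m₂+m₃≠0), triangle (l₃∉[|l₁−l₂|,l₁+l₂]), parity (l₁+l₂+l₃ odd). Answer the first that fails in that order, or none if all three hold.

m₁+m₂+m₃ = -2 − 1 + 3 = 0  ✓
triangle: |8−1|=7 ≤ l₃=4 ≤ 8+1=9  ✗
parity: l₁+l₂+l₃ = 13 is odd

triangle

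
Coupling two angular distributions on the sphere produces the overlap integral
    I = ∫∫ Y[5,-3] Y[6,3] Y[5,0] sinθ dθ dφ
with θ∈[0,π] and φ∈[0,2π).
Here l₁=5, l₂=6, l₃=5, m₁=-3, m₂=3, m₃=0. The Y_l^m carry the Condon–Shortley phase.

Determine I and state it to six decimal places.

0.132857

m-sum 0 ✓  L=16 even ✓  1≤5≤11 ✓
Π(2lᵢ+1) = 11×13×11 = 1573
triangle coeff Δ(5,6,5) = 1/28588560
Σ_t [1,5]: t=1:−1/345600 t=2:+1/13824 t=3:−1/5184 t=4:+1/13824 t=5:−1/345600 = -7/129600
(3j)²=80/7293 [(5 6 5; 0 0 0)], sign=+1
Σ_t [4,6]: t=4:+1/138240 t=5:−1/34560 t=6:+1/103680 = -1/82944
(3j)²=125/9724 [(5 6 5; -3 3 0)], sign=+1
⇒ 4πI² = 2500/11271
I = (+1)√(2500/11271/(4π)) = 0.13285682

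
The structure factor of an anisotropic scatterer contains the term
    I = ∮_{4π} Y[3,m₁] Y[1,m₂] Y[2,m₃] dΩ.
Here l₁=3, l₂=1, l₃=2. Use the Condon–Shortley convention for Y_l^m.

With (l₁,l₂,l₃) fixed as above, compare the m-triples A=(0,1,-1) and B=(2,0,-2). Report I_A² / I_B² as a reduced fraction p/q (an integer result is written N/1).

3/5

Same 3,1,2: normalisation and zero-m 3j drop out of the ratio.
A: Δ: 2! 4! 0! / 7! → 1/105; sum: t=2:+1/12 = 1/12; 3j²(3 1 2; 0 1 -1) = Δ·Π!·Σ² = 1/35  (sign -1)
B: Δ: 2! 4! 0! / 7! → 1/105; sum: t=1:−1/24 = -1/24; 3j²(3 1 2; 2 0 -2) = Δ·Π!·Σ² = 1/21  (sign -1)
I_A²/I_B² = (1/35)/(1/21) = 3/5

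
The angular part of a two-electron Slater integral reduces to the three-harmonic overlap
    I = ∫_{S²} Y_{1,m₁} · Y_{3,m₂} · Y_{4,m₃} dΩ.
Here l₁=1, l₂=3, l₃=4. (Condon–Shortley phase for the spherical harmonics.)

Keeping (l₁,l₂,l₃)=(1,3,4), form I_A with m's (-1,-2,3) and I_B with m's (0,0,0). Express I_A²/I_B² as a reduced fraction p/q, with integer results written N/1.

21/16

Same 1,3,4: normalisation and zero-m 3j drop out of the ratio.
A: Δ: 0! 2! 6! / 9! → 1/252; sum: t=0:+1/240 = 1/240; 3j²(1 3 4; -1 -2 3) = Δ·Π!·Σ² = 1/12  (sign -1)
B: Δ: 0! 2! 6! / 9! → 1/252; sum: t=0:+1/36 = 1/36; 3j²(1 3 4; 0 0 0) = Δ·Π!·Σ² = 4/63  (sign +1)
I_A²/I_B² = (1/12)/(4/63) = 21/16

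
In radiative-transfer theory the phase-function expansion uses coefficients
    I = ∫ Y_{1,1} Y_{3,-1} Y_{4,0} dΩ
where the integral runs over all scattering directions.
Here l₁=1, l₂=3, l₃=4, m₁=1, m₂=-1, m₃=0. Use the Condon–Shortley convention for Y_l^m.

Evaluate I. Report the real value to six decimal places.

0.150786

Rules hold: Σm=0, L=8 even, 2≤4≤4.
N = 3·7·9 = 189
Δ = 0!·2!·6!/9! = 1/252
Racah Σ t=0..0: t=0:+1/36 = 1/36
⇒ 3j(1 3 4; 0 0 0)² = 4/63, sgn +1
Racah Σ t=0..0: t=0:+1/96 = 1/96
⇒ 3j(1 3 4; 1 -1 0)² = 1/42, sgn +1
4πI² = N·(3j₀)²·(3jₘ)² = 2/7
I = +1·√(0.285714/4π) = 0.15078601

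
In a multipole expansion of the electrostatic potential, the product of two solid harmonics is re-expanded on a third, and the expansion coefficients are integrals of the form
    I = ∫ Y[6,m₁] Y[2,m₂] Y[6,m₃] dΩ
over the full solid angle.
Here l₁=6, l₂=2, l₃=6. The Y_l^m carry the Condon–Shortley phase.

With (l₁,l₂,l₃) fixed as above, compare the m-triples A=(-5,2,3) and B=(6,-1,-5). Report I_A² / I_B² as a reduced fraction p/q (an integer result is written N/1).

5/11

Same 6,2,6: normalisation and zero-m 3j drop out of the ratio.
A: Δ: 2! 10! 2! / 15! → 1/90090; sum: t=2:+1/1451520 = 1/1451520; 3j²(6 2 6; -5 2 3) = Δ·Π!·Σ² = 1/91  (sign -1)
B: Δ: 2! 10! 2! / 15! → 1/90090; sum: t=0:+1/7257600 = 1/7257600; 3j²(6 2 6; 6 -1 -5) = Δ·Π!·Σ² = 11/455  (sign -1)
I_A²/I_B² = (1/91)/(11/455) = 5/11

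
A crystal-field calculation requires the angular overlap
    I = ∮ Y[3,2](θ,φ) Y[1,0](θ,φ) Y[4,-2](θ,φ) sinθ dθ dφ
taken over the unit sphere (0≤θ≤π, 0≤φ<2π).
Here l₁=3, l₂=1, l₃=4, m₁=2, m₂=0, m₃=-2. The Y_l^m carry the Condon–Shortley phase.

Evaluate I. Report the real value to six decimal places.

Rules hold: Σm=0, L=8 even, 2≤4≤4.
N = 7·3·9 = 189
Δ = 0!·6!·2!/9! = 1/252
Racah Σ t=0..0: t=0:+1/36 = 1/36
⇒ 3j(3 1 4; 0 0 0)² = 4/63, sgn +1
Racah Σ t=0..0: t=0:+1/120 = 1/120
⇒ 3j(3 1 4; 2 0 -2)² = 1/21, sgn +1
4πI² = N·(3j₀)²·(3jₘ)² = 4/7
I = +1·√(0.571429/4π) = 0.21324362

0.213244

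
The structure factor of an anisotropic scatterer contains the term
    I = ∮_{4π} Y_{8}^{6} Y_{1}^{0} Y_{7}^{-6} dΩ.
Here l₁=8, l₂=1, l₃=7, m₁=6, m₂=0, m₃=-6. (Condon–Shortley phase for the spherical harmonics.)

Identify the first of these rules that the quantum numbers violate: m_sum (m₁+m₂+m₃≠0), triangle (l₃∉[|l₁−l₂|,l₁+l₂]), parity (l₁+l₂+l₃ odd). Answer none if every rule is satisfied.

none

azimuthal sum: 6 + 0 − 6 = 0  ✓
7 ≤ 7 ≤ 9 (triangle on l)  ✓
L = 8 + 1 + 7 = 16 (even)  ✓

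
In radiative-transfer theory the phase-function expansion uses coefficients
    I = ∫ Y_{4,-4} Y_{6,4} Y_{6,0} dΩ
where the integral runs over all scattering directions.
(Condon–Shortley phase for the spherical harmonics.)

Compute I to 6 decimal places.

Checks pass: Σm=0; 16 even; l₃=6∈[2,10].
(2·4+1)(2·6+1)(2·6+1) = 1521
Δ: 4! 4! 8! / 17! → 1/15315300
sum: t=0:+1/829440 t=1:−1/25920 t=2:+1/9216 t=3:−1/25920 t=4:+1/829440 = 7/207360
3j²(4 6 6; 0 0 0) = Δ·Π!·Σ² = 28/2431  (sign +1)
sum: t=4:+1/829440 = 1/829440
3j²(4 6 6; -4 4 0) = Δ·Π!·Σ² = 35/2431  (sign +1)
combine: 4πI² = 1521·28/2431·35/2431 = 8820/34969
take √, sign +1: I = 0.14167322

0.141673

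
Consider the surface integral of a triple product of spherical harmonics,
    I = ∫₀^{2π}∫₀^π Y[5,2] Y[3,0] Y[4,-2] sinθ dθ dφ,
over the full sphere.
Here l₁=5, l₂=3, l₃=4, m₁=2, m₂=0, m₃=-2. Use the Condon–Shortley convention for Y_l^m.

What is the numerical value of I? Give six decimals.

0.022664

Checks pass: Σm=0; 12 even; l₃=4∈[2,8].
(2·5+1)(2·3+1)(2·4+1) = 693
Δ: 4! 6! 2! / 13! → 1/180180
sum: t=1:−1/576 t=2:+1/144 t=3:−1/576 = 1/288
3j²(5 3 4; 0 0 0) = Δ·Π!·Σ² = 20/1001  (sign +1)
sum: t=1:−1/576 t=2:+1/480 t=3:−1/8640 = 1/4320
3j²(5 3 4; 2 0 -2) = Δ·Π!·Σ² = 1/2145  (sign +1)
combine: 4πI² = 693·20/1001·1/2145 = 12/1859
take √, sign +1: I = 0.02266449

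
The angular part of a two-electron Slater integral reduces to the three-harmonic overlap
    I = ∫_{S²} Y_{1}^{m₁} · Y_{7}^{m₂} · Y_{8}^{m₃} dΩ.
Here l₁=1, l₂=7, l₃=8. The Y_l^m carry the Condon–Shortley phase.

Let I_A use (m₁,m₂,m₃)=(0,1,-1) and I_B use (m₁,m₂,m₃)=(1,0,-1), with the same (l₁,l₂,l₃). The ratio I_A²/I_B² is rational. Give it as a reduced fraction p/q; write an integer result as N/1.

7/4

Same 1,7,8: normalisation and zero-m 3j drop out of the ratio.
A: Δ: 0! 2! 14! / 17! → 1/2040; sum: t=0:+1/29030400 = 1/29030400; 3j²(1 7 8; 0 1 -1) = Δ·Π!·Σ² = 21/680  (sign -1)
B: Δ: 0! 2! 14! / 17! → 1/2040; sum: t=0:+1/50803200 = 1/50803200; 3j²(1 7 8; 1 0 -1) = Δ·Π!·Σ² = 3/170  (sign -1)
I_A²/I_B² = (21/680)/(3/170) = 7/4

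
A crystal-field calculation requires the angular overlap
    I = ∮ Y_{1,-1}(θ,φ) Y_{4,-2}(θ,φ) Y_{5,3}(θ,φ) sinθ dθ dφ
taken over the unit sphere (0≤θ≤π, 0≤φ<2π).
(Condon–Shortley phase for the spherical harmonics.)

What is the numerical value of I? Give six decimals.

-0.259847

m-sum 0 ✓  L=10 even ✓  3≤5≤5 ✓
Π(2lᵢ+1) = 3×9×11 = 297
triangle coeff Δ(1,4,5) = 1/495
Σ_t [0,0]: t=0:+1/576 = 1/576
(3j)²=5/99 [(1 4 5; 0 0 0)], sign=-1
Σ_t [0,0]: t=0:+1/2880 = 1/2880
(3j)²=28/495 [(1 4 5; -1 -2 3)], sign=+1
⇒ 4πI² = 28/33
I = (-1)√(28/33/(4π)) = -0.25984664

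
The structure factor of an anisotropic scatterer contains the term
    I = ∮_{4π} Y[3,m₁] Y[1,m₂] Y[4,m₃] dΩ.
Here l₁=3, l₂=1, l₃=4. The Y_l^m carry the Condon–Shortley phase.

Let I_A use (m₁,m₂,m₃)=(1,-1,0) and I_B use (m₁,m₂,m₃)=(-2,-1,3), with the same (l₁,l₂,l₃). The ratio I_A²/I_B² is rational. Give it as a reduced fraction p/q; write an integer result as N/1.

2/7

Shared (l₁,l₂,l₃)=(3,1,4): N and (l;000)² cancel in I_A²/I_B².
A: Δ = 0!·6!·2!/9! = 1/252; Racah Σ t=0..0: t=0:+1/96 = 1/96; ⇒ 3j(3 1 4; 1 -1 0)² = 1/42, sgn +1
B: Δ = 0!·6!·2!/9! = 1/252; Racah Σ t=0..0: t=0:+1/240 = 1/240; ⇒ 3j(3 1 4; -2 -1 3)² = 1/12, sgn -1
I_A²/I_B² = (1/42)/(1/12) = 2/7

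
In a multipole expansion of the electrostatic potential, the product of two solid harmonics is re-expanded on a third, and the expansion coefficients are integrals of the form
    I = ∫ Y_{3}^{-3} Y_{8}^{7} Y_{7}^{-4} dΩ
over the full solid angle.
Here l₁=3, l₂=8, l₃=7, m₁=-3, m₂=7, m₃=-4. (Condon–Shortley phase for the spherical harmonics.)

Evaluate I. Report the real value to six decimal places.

0.140692

m-sum 0 ✓  L=18 even ✓  5≤7≤11 ✓
Π(2lᵢ+1) = 7×17×15 = 1785
triangle coeff Δ(3,8,7) = 1/5290740
Σ_t [1,3]: t=1:−1/7257600 t=2:+1/2073600 t=3:−1/7257600 = 1/4838400
(3j)²=252/20995 [(3 8 7; 0 0 0)], sign=-1
Σ_t [4,4]: t=4:+1/1916006400 = 1/1916006400
(3j)²=15/1292 [(3 8 7; -3 7 -4)], sign=-1
⇒ 4πI² = 19845/79781
I = (+1)√(19845/79781/(4π)) = 0.14069248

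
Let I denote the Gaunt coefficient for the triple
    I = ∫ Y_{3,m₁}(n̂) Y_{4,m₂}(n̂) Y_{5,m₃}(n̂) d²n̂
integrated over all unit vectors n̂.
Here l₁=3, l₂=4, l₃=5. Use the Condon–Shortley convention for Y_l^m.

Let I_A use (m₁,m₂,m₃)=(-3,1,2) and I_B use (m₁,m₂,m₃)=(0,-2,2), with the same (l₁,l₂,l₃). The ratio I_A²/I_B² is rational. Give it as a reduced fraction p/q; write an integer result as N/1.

Shared (l₁,l₂,l₃)=(3,4,5): N and (l;000)² cancel in I_A²/I_B².
A: Δ = 2!·4!·6!/13! = 1/180180; Racah Σ t=2..2: t=2:+1/1728 = 1/1728; ⇒ 3j(3 4 5; -3 1 2)² = 25/858, sgn -1
B: Δ = 2!·4!·6!/13! = 1/180180; Racah Σ t=0..2: t=0:+1/576 t=1:−1/480 t=2:+1/8640 = -1/4320; ⇒ 3j(3 4 5; 0 -2 2)² = 1/2145, sgn +1
I_A²/I_B² = (25/858)/(1/2145) = 125/2

125/2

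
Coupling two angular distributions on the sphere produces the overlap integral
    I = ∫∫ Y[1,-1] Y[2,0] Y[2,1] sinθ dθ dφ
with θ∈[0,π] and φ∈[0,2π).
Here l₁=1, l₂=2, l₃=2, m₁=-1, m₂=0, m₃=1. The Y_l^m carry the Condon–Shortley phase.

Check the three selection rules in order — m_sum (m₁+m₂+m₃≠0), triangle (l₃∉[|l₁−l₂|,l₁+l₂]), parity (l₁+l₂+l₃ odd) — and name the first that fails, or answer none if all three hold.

parity

Σmᵢ = 0  ✓
l₃∈[|l₁−l₂|,l₁+l₂]=[1,3], have l₃=2  ✓
Σlᵢ = 5 ⇒ odd  ✗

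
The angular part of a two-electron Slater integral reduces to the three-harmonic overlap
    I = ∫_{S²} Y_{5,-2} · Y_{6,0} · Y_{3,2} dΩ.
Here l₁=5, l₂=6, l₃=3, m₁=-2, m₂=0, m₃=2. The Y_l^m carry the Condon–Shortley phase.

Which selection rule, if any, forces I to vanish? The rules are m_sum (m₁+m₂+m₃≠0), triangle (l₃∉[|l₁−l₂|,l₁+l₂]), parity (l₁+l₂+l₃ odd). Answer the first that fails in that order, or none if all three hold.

Σmᵢ = 0  ✓
l₃∈[|l₁−l₂|,l₁+l₂]=[1,11], have l₃=3  ✓
Σlᵢ = 14 ⇒ even  ✓

none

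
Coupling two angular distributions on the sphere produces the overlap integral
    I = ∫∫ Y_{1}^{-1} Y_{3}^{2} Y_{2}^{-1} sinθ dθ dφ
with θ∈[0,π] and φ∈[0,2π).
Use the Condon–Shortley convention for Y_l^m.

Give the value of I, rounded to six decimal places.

0.261169

Rules hold: Σm=0, L=6 even, 2≤2≤4.
N = 3·7·5 = 105
Δ = 2!·0!·4!/7! = 1/105
Racah Σ t=1..1: t=1:−1/4 = -1/4
⇒ 3j(1 3 2; 0 0 0)² = 3/35, sgn -1
Racah Σ t=2..2: t=2:+1/12 = 1/12
⇒ 3j(1 3 2; -1 2 -1)² = 2/21, sgn -1
4πI² = N·(3j₀)²·(3jₘ)² = 6/7
I = +1·√(0.857143/4π) = 0.26116903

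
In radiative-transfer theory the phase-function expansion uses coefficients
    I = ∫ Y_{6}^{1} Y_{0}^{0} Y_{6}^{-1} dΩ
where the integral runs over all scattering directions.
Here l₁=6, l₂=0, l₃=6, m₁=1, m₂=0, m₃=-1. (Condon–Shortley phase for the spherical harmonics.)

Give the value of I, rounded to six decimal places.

m-sum 0 ✓  L=12 even ✓  6≤6≤6 ✓
Π(2lᵢ+1) = 13×1×13 = 169
triangle coeff Δ(6,0,6) = 1/13
Σ_t [0,0]: t=0:+1/518400 = 1/518400
(3j)²=1/13 [(6 0 6; 0 0 0)], sign=+1
Σ_t [0,0]: t=0:+1/604800 = 1/604800
(3j)²=1/13 [(6 0 6; 1 0 -1)], sign=-1
⇒ 4πI² = 1/1
I = (-1)√(1/1/(4π)) = -0.28209479

-0.282095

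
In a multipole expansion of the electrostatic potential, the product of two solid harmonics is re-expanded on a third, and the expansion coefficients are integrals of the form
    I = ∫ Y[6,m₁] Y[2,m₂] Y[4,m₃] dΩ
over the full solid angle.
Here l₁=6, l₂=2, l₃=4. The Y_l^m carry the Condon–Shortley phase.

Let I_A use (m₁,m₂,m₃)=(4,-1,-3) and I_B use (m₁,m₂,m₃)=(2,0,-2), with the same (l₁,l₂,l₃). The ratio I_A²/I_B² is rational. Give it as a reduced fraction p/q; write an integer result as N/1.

Shared (l₁,l₂,l₃)=(6,2,4): N and (l;000)² cancel in I_A²/I_B².
A: Δ = 4!·8!·0!/13! = 1/6435; Racah Σ t=1..1: t=1:−1/30240 = -1/30240; ⇒ 3j(6 2 4; 4 -1 -3)² = 16/429, sgn +1
B: Δ = 4!·8!·0!/13! = 1/6435; Racah Σ t=2..2: t=2:+1/5760 = 1/5760; ⇒ 3j(6 2 4; 2 0 -2)² = 56/2145, sgn +1
I_A²/I_B² = (16/429)/(56/2145) = 10/7

10/7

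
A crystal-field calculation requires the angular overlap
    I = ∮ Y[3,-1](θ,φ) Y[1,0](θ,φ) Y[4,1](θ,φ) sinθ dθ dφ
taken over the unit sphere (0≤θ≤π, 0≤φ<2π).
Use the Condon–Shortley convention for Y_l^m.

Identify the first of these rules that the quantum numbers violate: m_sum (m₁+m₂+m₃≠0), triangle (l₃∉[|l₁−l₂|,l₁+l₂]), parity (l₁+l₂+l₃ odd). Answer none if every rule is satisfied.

none

m₁+m₂+m₃ = -1 + 0 + 1 = 0  ✓
triangle: |3−1|=2 ≤ l₃=4 ≤ 3+1=4  ✓
parity: l₁+l₂+l₃ = 8 is even  ✓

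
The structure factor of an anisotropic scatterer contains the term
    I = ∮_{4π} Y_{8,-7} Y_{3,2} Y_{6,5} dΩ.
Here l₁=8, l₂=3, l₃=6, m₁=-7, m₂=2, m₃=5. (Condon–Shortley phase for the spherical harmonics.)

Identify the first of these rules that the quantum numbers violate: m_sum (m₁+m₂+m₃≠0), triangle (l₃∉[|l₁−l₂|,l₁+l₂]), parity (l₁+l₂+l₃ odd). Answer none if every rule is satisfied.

parity

azimuthal sum: -7 + 2 + 5 = 0  ✓
5 ≤ 6 ≤ 11 (triangle on l)  ✓
L = 8 + 3 + 6 = 17 (odd)  ✗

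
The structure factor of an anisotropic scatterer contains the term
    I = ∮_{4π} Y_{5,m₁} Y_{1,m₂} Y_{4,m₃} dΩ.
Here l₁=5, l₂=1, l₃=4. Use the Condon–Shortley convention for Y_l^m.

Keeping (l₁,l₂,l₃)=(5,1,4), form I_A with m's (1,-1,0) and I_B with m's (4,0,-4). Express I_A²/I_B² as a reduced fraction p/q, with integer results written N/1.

5/3

l's match ⇒ only the (l;m) 3-j factors differ between A and B.
A: triangle coeff Δ(5,1,4) = 1/495; Σ_t [0,0]: t=0:+1/1152 = 1/1152; (3j)²=1/33 [(5 1 4; 1 -1 0)], sign=+1
B: triangle coeff Δ(5,1,4) = 1/495; Σ_t [1,1]: t=1:−1/40320 = -1/40320; (3j)²=1/55 [(5 1 4; 4 0 -4)], sign=-1
I_A²/I_B² = (1/33)/(1/55) = 5/3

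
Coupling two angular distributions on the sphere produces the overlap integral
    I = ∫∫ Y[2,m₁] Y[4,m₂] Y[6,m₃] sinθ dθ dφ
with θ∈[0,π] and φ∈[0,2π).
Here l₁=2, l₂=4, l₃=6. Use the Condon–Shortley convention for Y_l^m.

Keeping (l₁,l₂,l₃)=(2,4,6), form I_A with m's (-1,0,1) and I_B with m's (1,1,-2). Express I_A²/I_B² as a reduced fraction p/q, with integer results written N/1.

Same 2,4,6: normalisation and zero-m 3j drop out of the ratio.
A: Δ: 0! 4! 8! / 13! → 1/6435; sum: t=0:+1/3456 = 1/3456; 3j²(2 4 6; -1 0 1) = Δ·Π!·Σ² = 35/1287  (sign -1)
B: Δ: 0! 4! 8! / 13! → 1/6435; sum: t=0:+1/4320 = 1/4320; 3j²(2 4 6; 1 1 -2) = Δ·Π!·Σ² = 224/6435  (sign +1)
I_A²/I_B² = (35/1287)/(224/6435) = 25/32

25/32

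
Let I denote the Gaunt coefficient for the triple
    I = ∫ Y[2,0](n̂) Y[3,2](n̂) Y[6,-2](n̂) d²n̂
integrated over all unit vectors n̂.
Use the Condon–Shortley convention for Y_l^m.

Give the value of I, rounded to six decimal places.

0.000000

|2−3|≤6≤2+3 violated ⇒ I = 0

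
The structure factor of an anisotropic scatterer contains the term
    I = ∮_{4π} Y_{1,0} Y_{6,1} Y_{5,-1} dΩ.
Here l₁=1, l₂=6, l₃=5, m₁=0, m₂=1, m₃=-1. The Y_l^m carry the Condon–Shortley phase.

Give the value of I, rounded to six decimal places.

Rules hold: Σm=0, L=12 even, 5≤5≤7.
N = 3·13·11 = 429
Δ = 2!·0!·10!/13! = 1/858
Racah Σ t=1..1: t=1:−1/14400 = -1/14400
⇒ 3j(1 6 5; 0 0 0)² = 6/143, sgn +1
Racah Σ t=1..1: t=1:−1/17280 = -1/17280
⇒ 3j(1 6 5; 0 1 -1)² = 35/858, sgn -1
4πI² = N·(3j₀)²·(3jₘ)² = 105/143
I = -1·√(0.734266/4π) = -0.24172507

-0.241725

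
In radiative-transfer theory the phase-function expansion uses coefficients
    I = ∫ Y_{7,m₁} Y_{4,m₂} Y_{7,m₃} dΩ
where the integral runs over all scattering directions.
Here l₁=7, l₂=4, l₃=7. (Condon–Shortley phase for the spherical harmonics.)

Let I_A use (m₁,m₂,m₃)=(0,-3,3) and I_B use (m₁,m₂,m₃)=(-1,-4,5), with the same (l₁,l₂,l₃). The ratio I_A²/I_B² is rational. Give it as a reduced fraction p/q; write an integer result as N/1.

7/11

l's match ⇒ only the (l;m) 3-j factors differ between A and B.
A: triangle coeff Δ(7,4,7) = 1/58198140; Σ_t [0,1]: t=0:+1/4354560 t=1:−1/2488320 = -1/5806080; (3j)²=525/92378 [(7 4 7; 0 -3 3)], sign=-1
B: triangle coeff Δ(7,4,7) = 1/58198140; Σ_t [0,0]: t=0:+1/46448640 = 1/46448640; (3j)²=75/8398 [(7 4 7; -1 -4 5)], sign=+1
I_A²/I_B² = (525/92378)/(75/8398) = 7/11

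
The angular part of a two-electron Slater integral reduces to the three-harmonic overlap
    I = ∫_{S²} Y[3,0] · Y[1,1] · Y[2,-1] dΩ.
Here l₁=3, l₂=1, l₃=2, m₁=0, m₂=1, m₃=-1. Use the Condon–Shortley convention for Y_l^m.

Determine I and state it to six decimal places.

0.143048

Checks pass: Σm=0; 6 even; l₃=2∈[2,4].
(2·3+1)(2·1+1)(2·2+1) = 105
Δ: 2! 4! 0! / 7! → 1/105
sum: t=1:−1/4 = -1/4
3j²(3 1 2; 0 0 0) = Δ·Π!·Σ² = 3/35  (sign -1)
sum: t=2:+1/12 = 1/12
3j²(3 1 2; 0 1 -1) = Δ·Π!·Σ² = 1/35  (sign -1)
combine: 4πI² = 105·3/35·1/35 = 9/35
take √, sign +1: I = 0.14304817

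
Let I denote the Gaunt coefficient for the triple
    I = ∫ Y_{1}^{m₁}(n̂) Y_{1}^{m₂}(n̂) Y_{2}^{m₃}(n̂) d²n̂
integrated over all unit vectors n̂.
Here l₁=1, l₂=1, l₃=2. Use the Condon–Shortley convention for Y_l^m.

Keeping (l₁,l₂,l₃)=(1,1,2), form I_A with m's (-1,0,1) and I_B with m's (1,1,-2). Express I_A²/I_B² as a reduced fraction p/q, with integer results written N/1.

1/2

l's match ⇒ only the (l;m) 3-j factors differ between A and B.
A: triangle coeff Δ(1,1,2) = 1/30; Σ_t [0,0]: t=0:+1/2 = 1/2; (3j)²=1/10 [(1 1 2; -1 0 1)], sign=-1
B: triangle coeff Δ(1,1,2) = 1/30; Σ_t [0,0]: t=0:+1/4 = 1/4; (3j)²=1/5 [(1 1 2; 1 1 -2)], sign=+1
I_A²/I_B² = (1/10)/(1/5) = 1/2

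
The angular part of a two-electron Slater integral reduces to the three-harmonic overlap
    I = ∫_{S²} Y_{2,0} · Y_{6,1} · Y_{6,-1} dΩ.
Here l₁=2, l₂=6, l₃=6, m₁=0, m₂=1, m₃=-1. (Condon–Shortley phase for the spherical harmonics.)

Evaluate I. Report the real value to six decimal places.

Checks pass: Σm=0; 14 even; l₃=6∈[4,8].
(2·2+1)(2·6+1)(2·6+1) = 845
Δ: 2! 2! 10! / 15! → 1/90090
sum: t=0:+1/69120 t=1:−1/14400 t=2:+1/69120 = -7/172800
3j²(2 6 6; 0 0 0) = Δ·Π!·Σ² = 14/715  (sign -1)
sum: t=0:+1/120960 t=1:−1/17280 t=2:+1/57600 = -13/403200
3j²(2 6 6; 0 1 -1) = Δ·Π!·Σ² = 13/770  (sign +1)
combine: 4πI² = 845·14/715·13/770 = 169/605
take √, sign -1: I = -0.14909419

-0.149094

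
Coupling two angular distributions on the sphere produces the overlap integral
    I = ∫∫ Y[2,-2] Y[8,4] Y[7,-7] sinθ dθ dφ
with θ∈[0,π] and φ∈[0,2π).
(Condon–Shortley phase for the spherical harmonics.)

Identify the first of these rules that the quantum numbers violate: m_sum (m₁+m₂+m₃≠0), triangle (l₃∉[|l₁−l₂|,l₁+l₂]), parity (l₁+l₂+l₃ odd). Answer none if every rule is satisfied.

Σmᵢ = -5  ✗
l₃∈[|l₁−l₂|,l₁+l₂]=[6,10], have l₃=7
Σlᵢ = 17 ⇒ odd

m_sum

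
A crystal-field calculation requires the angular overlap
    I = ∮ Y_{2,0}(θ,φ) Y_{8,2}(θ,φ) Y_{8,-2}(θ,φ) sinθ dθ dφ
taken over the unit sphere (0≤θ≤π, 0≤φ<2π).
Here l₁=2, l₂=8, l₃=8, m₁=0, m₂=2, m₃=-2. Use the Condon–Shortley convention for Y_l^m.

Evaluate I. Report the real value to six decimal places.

0.132796

Rules hold: Σm=0, L=18 even, 6≤8≤10.
N = 5·17·17 = 1445
Δ = 2!·2!·14!/19! = 1/348840
Racah Σ t=0..2: t=0:+1/116121600 t=1:−1/25401600 t=2:+1/116121600 = -1/45158400
⇒ 3j(2 8 8; 0 0 0)² = 24/1615, sgn -1
Racah Σ t=0..2: t=0:+1/348364800 t=1:−1/43545600 t=2:+1/116121600 = -1/87091200
⇒ 3j(2 8 8; 0 2 -2)² = 10/969, sgn -1
4πI² = N·(3j₀)²·(3jₘ)² = 80/361
I = +1·√(0.221607/4π) = 0.13279645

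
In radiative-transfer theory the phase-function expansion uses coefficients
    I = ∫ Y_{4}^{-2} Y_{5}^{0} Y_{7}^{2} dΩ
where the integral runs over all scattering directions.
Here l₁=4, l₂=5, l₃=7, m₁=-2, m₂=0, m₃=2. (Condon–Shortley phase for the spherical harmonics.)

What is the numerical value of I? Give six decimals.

-0.014400

Checks pass: Σm=0; 16 even; l₃=7∈[1,9].
(2·4+1)(2·5+1)(2·7+1) = 1485
Δ: 2! 6! 8! / 17! → 1/6126120
sum: t=0:+1/69120 t=1:−1/20736 t=2:+1/69120 = -1/51840
3j²(4 5 7; 0 0 0) = Δ·Π!·Σ² = 280/21879  (sign +1)
sum: t=0:+1/1036800 t=1:−1/69120 t=2:+1/69120 = 1/1036800
3j²(4 5 7; -2 0 2) = Δ·Π!·Σ² = 1/7293  (sign -1)
combine: 4πI² = 1485·280/21879·1/7293 = 1400/537251
take √, sign -1: I = -0.01440026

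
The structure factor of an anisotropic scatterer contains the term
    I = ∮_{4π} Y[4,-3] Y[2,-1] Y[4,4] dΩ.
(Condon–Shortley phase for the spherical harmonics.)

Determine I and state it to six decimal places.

m-sum 0 ✓  L=10 even ✓  2≤4≤6 ✓
Π(2lᵢ+1) = 9×5×9 = 405
triangle coeff Δ(4,2,4) = 1/13860
Σ_t [0,2]: t=0:+1/192 t=1:−1/36 t=2:+1/192 = -5/288
(3j)²=20/693 [(4 2 4; 0 0 0)], sign=-1
Σ_t [1,1]: t=1:−1/1440 = -1/1440
(3j)²=7/165 [(4 2 4; -3 -1 4)], sign=-1
⇒ 4πI² = 60/121
I = (+1)√(60/121/(4π)) = 0.19864517

0.198645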